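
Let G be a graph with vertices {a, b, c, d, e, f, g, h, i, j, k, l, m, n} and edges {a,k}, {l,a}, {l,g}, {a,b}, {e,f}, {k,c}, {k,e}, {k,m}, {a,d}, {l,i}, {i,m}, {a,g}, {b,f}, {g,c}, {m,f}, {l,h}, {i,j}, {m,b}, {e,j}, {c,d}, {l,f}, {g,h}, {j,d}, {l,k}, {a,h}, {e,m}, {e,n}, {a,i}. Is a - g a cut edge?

No

After removing a - g, the path a-l-g still connects them, so the edge is not a bridge.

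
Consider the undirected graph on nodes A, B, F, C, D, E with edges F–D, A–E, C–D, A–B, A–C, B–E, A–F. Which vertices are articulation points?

Removing A increases the component count from 1 to 2, so A is a cut vertex.
By contrast removing F leaves 1 component; it is not a cut vertex. No other vertex is a cut vertex either.

A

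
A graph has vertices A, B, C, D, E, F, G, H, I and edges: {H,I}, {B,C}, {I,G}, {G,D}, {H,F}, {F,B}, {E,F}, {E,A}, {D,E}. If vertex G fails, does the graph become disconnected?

Deleting G leaves 1 component (was 1) (its neighbors D, I remain connected to each other), so G is not a cut vertex.

No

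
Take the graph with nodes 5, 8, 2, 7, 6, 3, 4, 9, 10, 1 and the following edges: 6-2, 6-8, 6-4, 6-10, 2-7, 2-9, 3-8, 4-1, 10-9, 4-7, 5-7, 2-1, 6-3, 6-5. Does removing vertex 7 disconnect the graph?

Deleting 7 leaves 1 component (was 1) (its neighbors 2, 4, 5 remain connected to each other), so 7 is not a cut vertex.

No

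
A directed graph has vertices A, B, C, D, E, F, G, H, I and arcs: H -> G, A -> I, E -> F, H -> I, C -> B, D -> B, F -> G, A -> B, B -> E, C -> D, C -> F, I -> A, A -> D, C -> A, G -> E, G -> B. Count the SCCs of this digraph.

{B, E, F, G} are all mutually reachable — one SCC of size 4.
{A, I} are all mutually reachable — one SCC of size 2.
{H} is an SCC by itself.
{C} is an SCC by itself.
{D} is an SCC by itself.
That gives 5 strongly connected components.

5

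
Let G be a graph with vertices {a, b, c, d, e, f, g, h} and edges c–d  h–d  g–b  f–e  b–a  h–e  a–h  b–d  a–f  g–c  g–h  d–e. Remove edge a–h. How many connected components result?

a and h are still connected via a-b-g-h, so the component count stays at 1.

1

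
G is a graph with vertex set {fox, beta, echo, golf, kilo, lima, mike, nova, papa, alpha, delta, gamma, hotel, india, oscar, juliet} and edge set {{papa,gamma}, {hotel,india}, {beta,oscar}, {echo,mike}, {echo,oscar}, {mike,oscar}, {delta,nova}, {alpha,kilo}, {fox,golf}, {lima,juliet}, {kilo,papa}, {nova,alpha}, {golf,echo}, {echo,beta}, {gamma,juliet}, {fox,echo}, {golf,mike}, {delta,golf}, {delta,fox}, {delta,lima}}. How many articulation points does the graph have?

Removing delta increases the component count from 2 to 3, so delta is a cut vertex.
By contrast removing nova leaves 2 components; it is not a cut vertex. No other vertex is a cut vertex either.

1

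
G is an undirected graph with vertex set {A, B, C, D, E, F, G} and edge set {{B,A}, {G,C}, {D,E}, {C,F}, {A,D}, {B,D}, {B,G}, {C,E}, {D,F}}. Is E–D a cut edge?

No

After removing E–D, the path E-C-F-D still connects them, so the edge is not a bridge.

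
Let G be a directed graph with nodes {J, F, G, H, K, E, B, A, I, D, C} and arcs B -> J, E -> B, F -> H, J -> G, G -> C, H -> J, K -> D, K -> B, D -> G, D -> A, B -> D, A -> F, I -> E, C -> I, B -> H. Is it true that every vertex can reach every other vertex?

No

There is no directed path from F to K, so the graph is not strongly connected.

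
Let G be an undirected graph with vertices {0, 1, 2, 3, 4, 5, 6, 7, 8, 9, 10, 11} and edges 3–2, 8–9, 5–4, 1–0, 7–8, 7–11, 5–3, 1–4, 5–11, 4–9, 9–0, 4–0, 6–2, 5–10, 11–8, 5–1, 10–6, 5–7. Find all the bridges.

none

The edges on the cycle 5-10-6-2-3-5 are not bridges since each lies on that cycle.
Every edge lies on some cycle, so there are no bridges.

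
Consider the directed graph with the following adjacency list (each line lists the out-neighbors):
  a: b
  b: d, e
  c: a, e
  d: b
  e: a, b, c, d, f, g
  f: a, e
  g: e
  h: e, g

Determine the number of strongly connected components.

{a, b, c, d, e, f, g} are all mutually reachable — one SCC of size 7.
{h} is an SCC by itself.
That gives 2 strongly connected components.

2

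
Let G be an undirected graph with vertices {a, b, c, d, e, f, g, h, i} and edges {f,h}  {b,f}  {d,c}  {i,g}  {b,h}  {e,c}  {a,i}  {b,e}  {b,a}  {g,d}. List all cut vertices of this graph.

b

Removing b increases the component count from 1 to 2, so b is a cut vertex.
By contrast removing a leaves 1 component; it is not a cut vertex. No other vertex is a cut vertex either.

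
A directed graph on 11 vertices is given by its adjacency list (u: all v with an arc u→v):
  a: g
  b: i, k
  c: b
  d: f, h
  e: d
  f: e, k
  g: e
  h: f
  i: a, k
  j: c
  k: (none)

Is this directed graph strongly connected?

There is no directed path from k to g, so the graph is not strongly connected.

No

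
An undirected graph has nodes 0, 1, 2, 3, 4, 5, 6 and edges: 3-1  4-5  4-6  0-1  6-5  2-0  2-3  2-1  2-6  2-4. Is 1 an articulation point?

Deleting 1 leaves 1 component (was 1) (its neighbors 0, 2, 3 remain connected to each other), so 1 is not a cut vertex.

No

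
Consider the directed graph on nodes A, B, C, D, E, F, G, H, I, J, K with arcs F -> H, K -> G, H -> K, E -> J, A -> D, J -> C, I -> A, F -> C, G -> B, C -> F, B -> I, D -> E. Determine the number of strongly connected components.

1

{A, B, C, D, E, F, G, H, I, J, K} are all mutually reachable — one SCC of size 11.
That gives 1 strongly connected component.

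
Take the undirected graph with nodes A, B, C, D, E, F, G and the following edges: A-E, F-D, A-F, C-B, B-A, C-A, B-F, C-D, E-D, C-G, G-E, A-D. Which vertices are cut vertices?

none

Removing B, for instance, still leaves 1 component. No single vertex removal increases the component count — the graph has no articulation points.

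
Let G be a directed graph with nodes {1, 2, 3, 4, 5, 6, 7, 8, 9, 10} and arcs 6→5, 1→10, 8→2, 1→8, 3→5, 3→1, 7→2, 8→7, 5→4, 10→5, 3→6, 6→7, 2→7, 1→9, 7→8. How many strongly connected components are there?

{2, 7, 8} are all mutually reachable — one SCC of size 3.
{6} is an SCC by itself.
{5} is an SCC by itself.
{9} is an SCC by itself.
{4} is an SCC by itself.
(and 3 more singleton SCCs)
That gives 8 strongly connected components.

8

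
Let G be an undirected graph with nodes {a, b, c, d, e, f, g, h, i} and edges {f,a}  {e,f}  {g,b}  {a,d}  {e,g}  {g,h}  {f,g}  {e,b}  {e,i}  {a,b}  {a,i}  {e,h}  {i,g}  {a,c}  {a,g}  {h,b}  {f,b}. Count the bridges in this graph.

2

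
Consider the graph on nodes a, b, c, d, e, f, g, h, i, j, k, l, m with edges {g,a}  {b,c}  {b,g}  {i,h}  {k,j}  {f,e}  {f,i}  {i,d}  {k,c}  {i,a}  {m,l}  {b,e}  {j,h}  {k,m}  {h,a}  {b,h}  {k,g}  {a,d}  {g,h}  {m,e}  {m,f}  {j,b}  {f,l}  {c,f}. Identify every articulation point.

Removing j, for instance, still leaves 1 component. No single vertex removal increases the component count — the graph has no articulation points.

none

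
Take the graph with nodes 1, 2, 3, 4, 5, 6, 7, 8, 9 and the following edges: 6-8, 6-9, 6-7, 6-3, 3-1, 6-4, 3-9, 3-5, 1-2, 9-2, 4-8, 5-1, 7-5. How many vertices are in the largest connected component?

Starting from 1 we can reach 1, 2, 3, 4, 5, 6, 7, 8, 9. That is one component of size 9.
The largest has 9 vertices.

9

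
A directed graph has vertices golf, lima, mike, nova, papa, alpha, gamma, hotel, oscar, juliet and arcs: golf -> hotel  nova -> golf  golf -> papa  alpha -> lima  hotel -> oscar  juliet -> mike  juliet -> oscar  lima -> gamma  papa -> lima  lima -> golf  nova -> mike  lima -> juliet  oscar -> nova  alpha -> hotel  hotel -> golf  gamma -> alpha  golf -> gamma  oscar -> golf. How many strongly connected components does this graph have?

2

{golf, lima, nova, papa, alpha, gamma, hotel, oscar, juliet} are all mutually reachable — one SCC of size 9.
{mike} is an SCC by itself.
That gives 2 strongly connected components.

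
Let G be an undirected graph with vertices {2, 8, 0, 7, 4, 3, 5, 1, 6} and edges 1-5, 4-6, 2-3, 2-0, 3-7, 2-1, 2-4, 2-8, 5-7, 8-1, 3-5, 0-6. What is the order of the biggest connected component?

Starting from 0 we can reach 0, 1, 2, 3, 4, 5, 6, 7, 8. That is one component of size 9.
The largest has 9 vertices.

9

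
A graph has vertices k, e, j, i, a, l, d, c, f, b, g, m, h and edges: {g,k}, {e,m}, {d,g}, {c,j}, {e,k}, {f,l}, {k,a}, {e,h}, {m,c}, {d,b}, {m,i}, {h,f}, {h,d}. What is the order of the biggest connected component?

Starting from a we can reach a, b, c, d, e, f, g, h, i, j, k, l, m. That is one component of size 13.
The largest has 13 vertices.

13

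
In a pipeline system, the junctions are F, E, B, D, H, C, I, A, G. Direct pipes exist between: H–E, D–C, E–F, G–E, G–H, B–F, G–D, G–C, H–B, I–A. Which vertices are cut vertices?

G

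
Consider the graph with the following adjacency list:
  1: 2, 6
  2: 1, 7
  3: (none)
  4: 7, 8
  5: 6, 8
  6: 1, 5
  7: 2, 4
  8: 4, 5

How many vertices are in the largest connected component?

3 is isolated — a component by itself.
Starting from 1 we can reach 1, 2, 4, 5, 6, 7, 8. That is one component of size 7.
The largest has 7 vertices.

7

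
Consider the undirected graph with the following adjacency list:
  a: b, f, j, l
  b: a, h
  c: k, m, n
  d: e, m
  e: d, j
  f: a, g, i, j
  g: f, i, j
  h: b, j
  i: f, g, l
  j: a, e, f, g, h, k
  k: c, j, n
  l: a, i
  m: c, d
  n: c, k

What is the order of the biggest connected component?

14

Starting from a we can reach a, b, c, d, e, f, g, h, i, j, k, l, m, n. That is one component of size 14.
The largest has 14 vertices.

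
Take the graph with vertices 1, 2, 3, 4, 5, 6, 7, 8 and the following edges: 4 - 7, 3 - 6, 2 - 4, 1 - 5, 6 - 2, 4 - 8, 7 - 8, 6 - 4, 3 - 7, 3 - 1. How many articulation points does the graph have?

2

Removing 1 increases the component count from 1 to 2, so 1 is a cut vertex.
Removing 3 increases the component count from 1 to 2, so 3 is a cut vertex.
By contrast removing 2 leaves 1 component; it is not a cut vertex. No other vertex is a cut vertex either.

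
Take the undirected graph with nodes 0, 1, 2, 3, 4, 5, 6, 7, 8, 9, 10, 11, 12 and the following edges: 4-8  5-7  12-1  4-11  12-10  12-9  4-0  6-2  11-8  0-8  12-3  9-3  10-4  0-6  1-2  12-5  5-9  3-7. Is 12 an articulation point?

Deleting 12 raises the number of components from 1 to 2, so 12 is a cut vertex.

Yes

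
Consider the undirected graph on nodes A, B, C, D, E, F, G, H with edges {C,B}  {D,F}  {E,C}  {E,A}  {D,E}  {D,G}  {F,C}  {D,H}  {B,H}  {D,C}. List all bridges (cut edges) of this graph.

The edges on the cycle D-F-C-E-D are not bridges since each lies on that cycle.
But removing G-D disconnects G from D; removing A-E disconnects A from E — these are bridges.

A-E, D-G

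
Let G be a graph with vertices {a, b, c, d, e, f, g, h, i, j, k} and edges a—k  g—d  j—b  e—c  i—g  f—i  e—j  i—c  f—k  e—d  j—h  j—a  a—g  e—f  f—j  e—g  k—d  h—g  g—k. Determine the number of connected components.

Starting from a we can reach a, b, c, d, e, f, g, h, i, j, k. That is one component of size 11.
Total: 1 component.

1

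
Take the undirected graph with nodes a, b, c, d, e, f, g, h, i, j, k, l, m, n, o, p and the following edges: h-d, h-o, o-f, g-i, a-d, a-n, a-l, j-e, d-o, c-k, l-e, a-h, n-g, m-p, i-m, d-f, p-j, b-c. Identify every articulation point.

a, c

Removing a increases the component count from 2 to 3, so a is a cut vertex.
Removing c increases the component count from 2 to 3, so c is a cut vertex.
By contrast removing e leaves 2 components; it is not a cut vertex. No other vertex is a cut vertex either.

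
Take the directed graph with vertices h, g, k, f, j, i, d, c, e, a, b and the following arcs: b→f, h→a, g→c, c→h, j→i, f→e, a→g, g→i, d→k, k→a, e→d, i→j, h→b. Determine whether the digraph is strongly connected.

No

There is no directed path from j to f, so the graph is not strongly connected.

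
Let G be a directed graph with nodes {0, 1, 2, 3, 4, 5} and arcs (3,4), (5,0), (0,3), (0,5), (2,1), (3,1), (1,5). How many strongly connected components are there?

{0, 1, 3, 5} are all mutually reachable — one SCC of size 4.
{2} is an SCC by itself.
{4} is an SCC by itself.
That gives 3 strongly connected components.

3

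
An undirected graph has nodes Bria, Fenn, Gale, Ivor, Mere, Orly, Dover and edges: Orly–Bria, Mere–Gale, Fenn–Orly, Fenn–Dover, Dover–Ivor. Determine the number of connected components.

2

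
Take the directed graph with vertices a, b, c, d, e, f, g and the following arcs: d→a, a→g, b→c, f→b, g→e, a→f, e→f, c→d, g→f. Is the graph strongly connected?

From b we can reach every vertex (a, b, c, d, e, f, g), and every vertex can reach b (a, b, c, d, e, f, g). So the whole graph is one strongly connected component.

Yes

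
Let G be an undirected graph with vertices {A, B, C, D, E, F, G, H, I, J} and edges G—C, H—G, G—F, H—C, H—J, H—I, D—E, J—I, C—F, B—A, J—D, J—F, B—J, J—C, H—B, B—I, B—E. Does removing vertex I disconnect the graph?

No

Deleting I leaves 1 component (was 1) (its neighbors B, H, J remain connected to each other), so I is not a cut vertex.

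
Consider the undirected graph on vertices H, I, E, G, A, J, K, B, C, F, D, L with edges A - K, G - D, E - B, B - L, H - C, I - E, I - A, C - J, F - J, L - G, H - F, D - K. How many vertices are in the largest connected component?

8

Starting from C we can reach C, F, H, J. That is one component of size 4.
Starting from A we can reach A, B, D, E, G, I, K, L. That is one component of size 8.
The largest has 8 vertices.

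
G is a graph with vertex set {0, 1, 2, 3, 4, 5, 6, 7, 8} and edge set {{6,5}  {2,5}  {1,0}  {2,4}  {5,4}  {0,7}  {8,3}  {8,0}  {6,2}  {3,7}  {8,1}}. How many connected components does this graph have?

2

Starting from 2 we can reach 2, 4, 5, 6. That is one component of size 4.
Starting from 0 we can reach 0, 1, 3, 7, 8. That is one component of size 5.
Total: 2 components.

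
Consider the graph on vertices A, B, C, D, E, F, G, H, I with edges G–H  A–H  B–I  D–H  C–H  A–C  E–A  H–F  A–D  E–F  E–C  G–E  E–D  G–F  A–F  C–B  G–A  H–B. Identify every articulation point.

Removing B increases the component count from 1 to 2, so B is a cut vertex.
By contrast removing A leaves 1 component; it is not a cut vertex. No other vertex is a cut vertex either.

B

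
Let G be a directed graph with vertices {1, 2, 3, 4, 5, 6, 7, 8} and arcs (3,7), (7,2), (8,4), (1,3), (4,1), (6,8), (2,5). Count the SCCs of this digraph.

8

{5} is an SCC by itself.
{1} is an SCC by itself.
{3} is an SCC by itself.
{8} is an SCC by itself.
{7} is an SCC by itself.
(and 3 more singleton SCCs)
That gives 8 strongly connected components.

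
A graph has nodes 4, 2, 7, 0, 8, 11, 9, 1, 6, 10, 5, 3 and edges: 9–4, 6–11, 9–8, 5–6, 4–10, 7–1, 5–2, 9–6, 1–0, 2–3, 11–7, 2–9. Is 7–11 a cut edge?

Yes

Removing 7–11 leaves no path between 7 and 11: the component count goes from 1 to 2. So it is a bridge.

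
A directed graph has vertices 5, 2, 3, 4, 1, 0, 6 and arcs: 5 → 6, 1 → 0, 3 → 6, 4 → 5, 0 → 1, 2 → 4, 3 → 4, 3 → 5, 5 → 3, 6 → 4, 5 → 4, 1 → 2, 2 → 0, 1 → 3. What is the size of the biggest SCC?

{3, 4, 5, 6} are all mutually reachable — one SCC of size 4.
{0, 1, 2} are all mutually reachable — one SCC of size 3.
The largest has 4 vertices.

4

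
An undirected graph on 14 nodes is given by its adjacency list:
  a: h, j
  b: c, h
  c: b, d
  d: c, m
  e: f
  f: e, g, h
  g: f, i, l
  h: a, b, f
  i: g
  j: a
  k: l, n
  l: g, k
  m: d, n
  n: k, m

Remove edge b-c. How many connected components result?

1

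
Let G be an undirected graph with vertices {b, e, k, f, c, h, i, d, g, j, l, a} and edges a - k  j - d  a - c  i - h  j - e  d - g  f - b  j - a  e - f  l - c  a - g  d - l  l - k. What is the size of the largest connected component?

Starting from h we can reach h, i. That is one component of size 2.
Starting from a we can reach a, b, c, d, e, f, g, j, k, l. That is one component of size 10.
The largest has 10 vertices.

10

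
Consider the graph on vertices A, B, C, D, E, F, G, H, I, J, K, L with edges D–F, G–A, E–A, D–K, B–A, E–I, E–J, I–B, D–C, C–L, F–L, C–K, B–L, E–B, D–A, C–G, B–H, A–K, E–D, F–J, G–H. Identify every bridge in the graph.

The edges on the cycle E-I-B-A-E are not bridges since each lies on that cycle.
Every edge lies on some cycle, so there are no bridges.

none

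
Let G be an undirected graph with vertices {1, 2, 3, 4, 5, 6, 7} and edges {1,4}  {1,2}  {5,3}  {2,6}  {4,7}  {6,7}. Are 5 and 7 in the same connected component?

The component containing 5 is {3, 5}, and 7 is not in it.

No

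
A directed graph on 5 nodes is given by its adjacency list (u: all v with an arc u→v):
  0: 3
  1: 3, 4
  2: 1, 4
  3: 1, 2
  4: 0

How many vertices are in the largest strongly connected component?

5

{0, 1, 2, 3, 4} are all mutually reachable — one SCC of size 5.
The largest has 5 vertices.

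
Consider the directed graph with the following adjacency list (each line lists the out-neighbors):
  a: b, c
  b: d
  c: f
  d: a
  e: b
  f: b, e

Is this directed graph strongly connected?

Yes

From c we can reach every vertex (a, b, c, d, e, f), and every vertex can reach c (a, b, c, d, e, f). So the whole graph is one strongly connected component.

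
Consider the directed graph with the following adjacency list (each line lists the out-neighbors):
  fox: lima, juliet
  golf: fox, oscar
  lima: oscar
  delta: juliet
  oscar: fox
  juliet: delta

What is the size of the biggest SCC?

3

{fox, lima, oscar} are all mutually reachable — one SCC of size 3.
{delta, juliet} are all mutually reachable — one SCC of size 2.
{golf} is an SCC by itself.
The largest has 3 vertices.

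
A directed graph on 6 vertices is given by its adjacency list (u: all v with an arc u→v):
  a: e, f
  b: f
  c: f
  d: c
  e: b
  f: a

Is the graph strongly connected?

No

There is no directed path from e to d, so the graph is not strongly connected.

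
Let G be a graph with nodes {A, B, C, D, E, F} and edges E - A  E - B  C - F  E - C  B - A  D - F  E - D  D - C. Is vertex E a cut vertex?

Yes

Deleting E raises the number of components from 1 to 2, so E is a cut vertex.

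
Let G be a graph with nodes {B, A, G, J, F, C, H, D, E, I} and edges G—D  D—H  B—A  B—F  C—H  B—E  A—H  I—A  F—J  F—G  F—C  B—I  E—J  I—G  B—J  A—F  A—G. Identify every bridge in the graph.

The edges on the cycle B-I-G-F-A-B are not bridges since each lies on that cycle.
Every edge lies on some cycle, so there are no bridges.

none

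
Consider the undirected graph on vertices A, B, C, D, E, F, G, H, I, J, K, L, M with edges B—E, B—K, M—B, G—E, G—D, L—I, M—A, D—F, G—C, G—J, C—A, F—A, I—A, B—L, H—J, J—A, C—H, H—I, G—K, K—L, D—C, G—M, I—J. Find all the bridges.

none

The edges on the cycle I-J-A-I are not bridges since each lies on that cycle.
Every edge lies on some cycle, so there are no bridges.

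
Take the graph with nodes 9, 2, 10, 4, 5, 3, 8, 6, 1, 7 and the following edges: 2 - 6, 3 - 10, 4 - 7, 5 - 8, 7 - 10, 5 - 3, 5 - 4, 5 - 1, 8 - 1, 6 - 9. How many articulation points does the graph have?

Removing 5 increases the component count from 2 to 3, so 5 is a cut vertex.
Removing 6 increases the component count from 2 to 3, so 6 is a cut vertex.
By contrast removing 2 leaves 2 components; it is not a cut vertex. No other vertex is a cut vertex either.

2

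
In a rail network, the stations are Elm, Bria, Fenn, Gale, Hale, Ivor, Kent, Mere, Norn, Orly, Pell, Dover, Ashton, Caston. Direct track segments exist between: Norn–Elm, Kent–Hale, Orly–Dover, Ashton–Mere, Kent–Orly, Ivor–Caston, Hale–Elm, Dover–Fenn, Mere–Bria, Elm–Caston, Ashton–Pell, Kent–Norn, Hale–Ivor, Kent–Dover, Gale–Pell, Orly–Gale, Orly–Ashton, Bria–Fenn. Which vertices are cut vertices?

Kent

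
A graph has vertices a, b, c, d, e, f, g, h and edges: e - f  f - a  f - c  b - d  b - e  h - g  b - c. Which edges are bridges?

a-f, b-d, g-h

The edges on the cycle b-e-f-c-b are not bridges since each lies on that cycle.
But removing h - g disconnects h from g; removing b - d disconnects b from d; removing f - a disconnects f from a — these are bridges.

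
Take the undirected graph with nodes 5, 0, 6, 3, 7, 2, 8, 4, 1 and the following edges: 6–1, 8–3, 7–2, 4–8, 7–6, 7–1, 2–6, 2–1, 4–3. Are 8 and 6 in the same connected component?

The component containing 8 is {3, 4, 8}, and 6 is not in it.

No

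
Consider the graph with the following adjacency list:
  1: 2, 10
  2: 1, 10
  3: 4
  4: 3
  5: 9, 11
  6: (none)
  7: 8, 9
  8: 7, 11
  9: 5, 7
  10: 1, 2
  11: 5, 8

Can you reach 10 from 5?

The component containing 5 is {5, 7, 8, 9, 11}, and 10 is not in it.

No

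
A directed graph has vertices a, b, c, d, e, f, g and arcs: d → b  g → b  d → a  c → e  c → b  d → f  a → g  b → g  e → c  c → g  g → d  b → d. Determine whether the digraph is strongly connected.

There is no directed path from f to c, so the graph is not strongly connected.

No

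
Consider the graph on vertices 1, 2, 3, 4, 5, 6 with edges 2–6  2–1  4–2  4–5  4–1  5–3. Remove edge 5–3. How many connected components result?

Before removal there is 1 component.
5–3 is a bridge — removing it separates 5's side from 3's side.
After removal: 2 components.

2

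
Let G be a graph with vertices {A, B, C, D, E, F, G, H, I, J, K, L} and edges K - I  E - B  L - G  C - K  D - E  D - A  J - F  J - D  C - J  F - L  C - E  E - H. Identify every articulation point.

Removing C increases the component count from 1 to 2, so C is a cut vertex.
Removing D increases the component count from 1 to 2, so D is a cut vertex.
Removing E increases the component count from 1 to 3, so E is a cut vertex.
Likewise F, J, K, L are cut vertices.
By contrast removing G leaves 1 component; it is not a cut vertex. No other vertex is a cut vertex either.

C, D, E, F, J, K, L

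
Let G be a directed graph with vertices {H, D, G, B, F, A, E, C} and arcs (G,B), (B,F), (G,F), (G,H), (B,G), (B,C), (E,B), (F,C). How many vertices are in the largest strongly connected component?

{B, G} are all mutually reachable — one SCC of size 2.
{D} is an SCC by itself.
{A} is an SCC by itself.
{E} is an SCC by itself.
{H} is an SCC by itself.
(and 2 more singleton SCCs)
The largest has 2 vertices.

2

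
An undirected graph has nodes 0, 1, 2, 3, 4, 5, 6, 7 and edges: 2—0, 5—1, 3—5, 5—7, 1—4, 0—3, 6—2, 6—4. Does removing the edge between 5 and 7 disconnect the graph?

Removing 5—7 leaves no path between 5 and 7: the component count goes from 1 to 2. So it is a bridge.

Yes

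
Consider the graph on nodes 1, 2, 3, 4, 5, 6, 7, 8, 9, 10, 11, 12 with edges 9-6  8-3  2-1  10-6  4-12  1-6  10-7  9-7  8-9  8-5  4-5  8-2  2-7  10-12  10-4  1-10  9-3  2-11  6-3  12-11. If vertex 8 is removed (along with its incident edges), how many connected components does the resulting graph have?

1

With 8 gone, the remaining components are: {1, 2, 3, 4, 5, 6, 7, 9, 10, 11, 12}.
That is 1 component.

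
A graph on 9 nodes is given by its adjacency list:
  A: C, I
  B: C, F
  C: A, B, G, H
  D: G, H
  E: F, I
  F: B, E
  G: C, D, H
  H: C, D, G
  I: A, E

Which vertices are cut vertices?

C

Removing C increases the component count from 1 to 2, so C is a cut vertex.
By contrast removing G leaves 1 component; it is not a cut vertex. No other vertex is a cut vertex either.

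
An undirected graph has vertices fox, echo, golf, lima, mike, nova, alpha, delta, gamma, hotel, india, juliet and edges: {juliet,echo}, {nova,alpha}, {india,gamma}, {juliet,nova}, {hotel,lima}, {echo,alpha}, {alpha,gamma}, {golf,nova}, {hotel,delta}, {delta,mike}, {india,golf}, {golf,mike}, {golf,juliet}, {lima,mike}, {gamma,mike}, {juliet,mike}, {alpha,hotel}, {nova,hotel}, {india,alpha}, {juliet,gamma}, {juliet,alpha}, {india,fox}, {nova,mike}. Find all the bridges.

The edges on the cycle juliet-echo-alpha-juliet are not bridges since each lies on that cycle.
But removing fox—india disconnects fox from india — this is a bridge.

fox-india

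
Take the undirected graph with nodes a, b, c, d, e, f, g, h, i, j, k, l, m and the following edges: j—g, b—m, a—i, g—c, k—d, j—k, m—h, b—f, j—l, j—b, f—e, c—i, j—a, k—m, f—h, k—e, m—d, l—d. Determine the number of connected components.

Starting from a we can reach a, b, c, d, e, f, g, h, i, j, k, l, m. That is one component of size 13.
Total: 1 component.

1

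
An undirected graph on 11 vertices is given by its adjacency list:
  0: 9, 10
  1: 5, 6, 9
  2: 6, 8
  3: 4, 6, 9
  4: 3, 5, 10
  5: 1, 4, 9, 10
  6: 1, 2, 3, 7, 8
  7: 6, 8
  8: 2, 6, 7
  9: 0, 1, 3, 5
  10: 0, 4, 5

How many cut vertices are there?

1

Removing 6 increases the component count from 1 to 2, so 6 is a cut vertex.
By contrast removing 5 leaves 1 component; it is not a cut vertex. No other vertex is a cut vertex either.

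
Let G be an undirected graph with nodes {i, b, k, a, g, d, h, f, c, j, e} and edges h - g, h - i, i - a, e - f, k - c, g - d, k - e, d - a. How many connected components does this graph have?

4

b is isolated — a component by itself.
j is isolated — a component by itself.
Starting from c we can reach c, e, f, k. That is one component of size 4.
Starting from a we can reach a, d, g, h, i. That is one component of size 5.
Total: 4 components.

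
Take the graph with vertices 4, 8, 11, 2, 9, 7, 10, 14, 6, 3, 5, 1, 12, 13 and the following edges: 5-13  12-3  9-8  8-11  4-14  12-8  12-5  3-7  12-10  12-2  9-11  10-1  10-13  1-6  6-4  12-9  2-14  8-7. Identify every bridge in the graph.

The edges on the cycle 12-3-7-8-12 are not bridges since each lies on that cycle.
Every edge lies on some cycle, so there are no bridges.

none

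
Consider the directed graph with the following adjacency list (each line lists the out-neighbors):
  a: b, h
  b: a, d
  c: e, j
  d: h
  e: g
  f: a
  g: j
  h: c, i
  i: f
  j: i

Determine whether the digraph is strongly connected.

From h we can reach every vertex (a, b, c, d, e, f, g, h, i, j), and every vertex can reach h (a, b, c, d, e, f, g, h, i, j). So the whole graph is one strongly connected component.

Yes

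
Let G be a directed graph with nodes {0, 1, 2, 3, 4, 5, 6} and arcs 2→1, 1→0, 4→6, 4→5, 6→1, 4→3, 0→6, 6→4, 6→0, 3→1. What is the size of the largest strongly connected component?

5

{0, 1, 3, 4, 6} are all mutually reachable — one SCC of size 5.
{5} is an SCC by itself.
{2} is an SCC by itself.
The largest has 5 vertices.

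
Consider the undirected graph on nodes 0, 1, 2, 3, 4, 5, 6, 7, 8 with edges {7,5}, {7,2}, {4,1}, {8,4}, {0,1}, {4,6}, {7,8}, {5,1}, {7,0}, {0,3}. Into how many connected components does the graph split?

1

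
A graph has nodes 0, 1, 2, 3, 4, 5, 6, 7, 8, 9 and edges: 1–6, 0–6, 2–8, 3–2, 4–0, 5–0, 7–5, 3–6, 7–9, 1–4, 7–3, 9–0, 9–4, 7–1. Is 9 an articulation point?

No

Deleting 9 leaves 1 component (was 1) (its neighbors 0, 4, 7 remain connected to each other), so 9 is not a cut vertex.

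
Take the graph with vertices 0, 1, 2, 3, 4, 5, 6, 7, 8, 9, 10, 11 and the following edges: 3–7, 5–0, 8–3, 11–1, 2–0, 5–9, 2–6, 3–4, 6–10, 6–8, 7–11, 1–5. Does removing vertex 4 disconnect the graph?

No

Deleting 4 leaves 1 component (was 1), so 4 is not a cut vertex.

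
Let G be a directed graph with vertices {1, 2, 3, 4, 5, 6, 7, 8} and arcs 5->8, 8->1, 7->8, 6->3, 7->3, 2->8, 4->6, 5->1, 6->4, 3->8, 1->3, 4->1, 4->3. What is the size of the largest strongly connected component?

3

{1, 3, 8} are all mutually reachable — one SCC of size 3.
{4, 6} are all mutually reachable — one SCC of size 2.
{2} is an SCC by itself.
{7} is an SCC by itself.
{5} is an SCC by itself.
The largest has 3 vertices.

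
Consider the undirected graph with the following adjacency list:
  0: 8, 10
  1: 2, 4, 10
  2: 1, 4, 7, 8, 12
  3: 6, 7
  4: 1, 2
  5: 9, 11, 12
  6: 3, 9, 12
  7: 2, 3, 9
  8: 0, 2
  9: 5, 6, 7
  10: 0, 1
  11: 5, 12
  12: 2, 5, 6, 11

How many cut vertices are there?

Removing 2 increases the component count from 1 to 2, so 2 is a cut vertex.
By contrast removing 6 leaves 1 component; it is not a cut vertex. No other vertex is a cut vertex either.

1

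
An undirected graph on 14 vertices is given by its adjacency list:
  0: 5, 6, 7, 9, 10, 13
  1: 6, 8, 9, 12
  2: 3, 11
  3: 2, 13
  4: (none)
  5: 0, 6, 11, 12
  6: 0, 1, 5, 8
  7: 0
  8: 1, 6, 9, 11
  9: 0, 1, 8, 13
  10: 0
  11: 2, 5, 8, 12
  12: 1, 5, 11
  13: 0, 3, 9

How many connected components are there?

4 is isolated — a component by itself.
Starting from 0 we can reach 0, 1, 2, 3, 5, 6, 7, 8, 9, 10, 11, 12, 13. That is one component of size 13.
Total: 2 components.

2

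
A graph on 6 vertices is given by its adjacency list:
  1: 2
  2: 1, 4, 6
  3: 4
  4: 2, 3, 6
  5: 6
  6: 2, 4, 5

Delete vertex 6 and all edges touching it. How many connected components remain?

2

With 6 gone, the remaining components are: {5}; {1, 2, 3, 4}.
That is 2 components.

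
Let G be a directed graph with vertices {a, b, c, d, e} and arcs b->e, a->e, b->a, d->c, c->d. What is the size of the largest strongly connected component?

2

{c, d} are all mutually reachable — one SCC of size 2.
{a} is an SCC by itself.
{b} is an SCC by itself.
{e} is an SCC by itself.
The largest has 2 vertices.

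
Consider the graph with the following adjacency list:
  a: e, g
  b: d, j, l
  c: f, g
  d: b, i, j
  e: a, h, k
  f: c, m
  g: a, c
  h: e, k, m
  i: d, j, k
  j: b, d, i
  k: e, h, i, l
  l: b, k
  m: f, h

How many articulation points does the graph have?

1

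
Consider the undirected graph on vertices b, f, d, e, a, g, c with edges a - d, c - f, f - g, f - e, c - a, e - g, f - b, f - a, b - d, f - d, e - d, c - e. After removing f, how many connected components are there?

1

With f gone, the remaining components are: {a, b, c, d, e, g}.
That is 1 component.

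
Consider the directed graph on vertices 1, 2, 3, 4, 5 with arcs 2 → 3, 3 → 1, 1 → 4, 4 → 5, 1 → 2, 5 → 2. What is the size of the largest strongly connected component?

5

{1, 2, 3, 4, 5} are all mutually reachable — one SCC of size 5.
The largest has 5 vertices.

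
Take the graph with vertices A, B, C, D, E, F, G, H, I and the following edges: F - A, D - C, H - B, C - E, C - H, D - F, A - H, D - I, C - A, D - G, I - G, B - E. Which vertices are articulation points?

D

Removing D increases the component count from 1 to 2, so D is a cut vertex.
By contrast removing A leaves 1 component; it is not a cut vertex. No other vertex is a cut vertex either.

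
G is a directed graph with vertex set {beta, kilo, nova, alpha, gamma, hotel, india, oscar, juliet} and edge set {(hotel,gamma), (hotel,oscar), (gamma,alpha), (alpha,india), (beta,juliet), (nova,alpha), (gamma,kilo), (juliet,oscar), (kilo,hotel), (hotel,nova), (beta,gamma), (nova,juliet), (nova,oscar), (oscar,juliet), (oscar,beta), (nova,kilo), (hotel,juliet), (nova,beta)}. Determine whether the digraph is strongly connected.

No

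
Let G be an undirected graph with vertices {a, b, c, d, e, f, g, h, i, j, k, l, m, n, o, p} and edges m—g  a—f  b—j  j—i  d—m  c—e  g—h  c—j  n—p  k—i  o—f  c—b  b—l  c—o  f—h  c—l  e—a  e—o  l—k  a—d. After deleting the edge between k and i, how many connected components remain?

2

k and i are still connected via k-l-c-j-i, so the component count stays at 2.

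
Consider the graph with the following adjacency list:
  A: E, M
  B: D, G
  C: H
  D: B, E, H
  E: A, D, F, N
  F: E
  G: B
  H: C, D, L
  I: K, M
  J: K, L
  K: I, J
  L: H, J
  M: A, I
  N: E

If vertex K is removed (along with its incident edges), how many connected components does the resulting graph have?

With K gone, the remaining components are: {A, B, C, D, E, F, G, H, I, J, L, M, N}.
That is 1 component.

1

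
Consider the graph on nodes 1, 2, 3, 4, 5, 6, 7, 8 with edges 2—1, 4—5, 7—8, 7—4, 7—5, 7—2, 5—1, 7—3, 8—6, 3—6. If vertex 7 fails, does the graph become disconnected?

Deleting 7 raises the number of components from 1 to 2, so 7 is a cut vertex.

Yes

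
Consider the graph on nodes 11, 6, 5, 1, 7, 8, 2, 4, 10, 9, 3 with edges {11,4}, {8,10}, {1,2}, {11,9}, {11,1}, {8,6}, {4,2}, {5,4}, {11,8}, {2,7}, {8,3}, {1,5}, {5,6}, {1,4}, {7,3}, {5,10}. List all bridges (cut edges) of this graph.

11-9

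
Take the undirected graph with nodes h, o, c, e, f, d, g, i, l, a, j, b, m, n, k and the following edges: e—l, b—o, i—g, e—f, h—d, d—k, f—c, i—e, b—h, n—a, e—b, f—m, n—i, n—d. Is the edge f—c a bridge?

Yes

Removing f—c leaves no path between f and c: the component count goes from 2 to 3. So it is a bridge.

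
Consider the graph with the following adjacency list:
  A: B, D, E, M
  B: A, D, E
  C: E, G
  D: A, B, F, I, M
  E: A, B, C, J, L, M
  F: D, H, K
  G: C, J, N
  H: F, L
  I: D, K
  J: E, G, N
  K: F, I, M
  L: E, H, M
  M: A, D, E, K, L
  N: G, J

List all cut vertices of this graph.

Removing E increases the component count from 1 to 2, so E is a cut vertex.
By contrast removing L leaves 1 component; it is not a cut vertex. No other vertex is a cut vertex either.

E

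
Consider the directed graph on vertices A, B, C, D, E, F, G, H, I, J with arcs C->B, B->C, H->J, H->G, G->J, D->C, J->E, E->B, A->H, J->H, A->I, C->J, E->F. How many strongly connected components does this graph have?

5

{B, C, E, G, H, J} are all mutually reachable — one SCC of size 6.
{A} is an SCC by itself.
{F} is an SCC by itself.
{D} is an SCC by itself.
{I} is an SCC by itself.
That gives 5 strongly connected components.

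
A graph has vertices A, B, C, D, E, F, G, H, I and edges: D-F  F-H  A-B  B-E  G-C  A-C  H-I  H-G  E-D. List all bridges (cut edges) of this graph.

H-I

The edges on the cycle A-B-E-D-F-H-G-C-A are not bridges since each lies on that cycle.
But removing I-H disconnects I from H — this is a bridge.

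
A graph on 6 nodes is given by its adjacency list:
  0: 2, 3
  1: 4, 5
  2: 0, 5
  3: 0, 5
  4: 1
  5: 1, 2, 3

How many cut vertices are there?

Removing 1 increases the component count from 1 to 2, so 1 is a cut vertex.
Removing 5 increases the component count from 1 to 2, so 5 is a cut vertex.
By contrast removing 3 leaves 1 component; it is not a cut vertex. No other vertex is a cut vertex either.

2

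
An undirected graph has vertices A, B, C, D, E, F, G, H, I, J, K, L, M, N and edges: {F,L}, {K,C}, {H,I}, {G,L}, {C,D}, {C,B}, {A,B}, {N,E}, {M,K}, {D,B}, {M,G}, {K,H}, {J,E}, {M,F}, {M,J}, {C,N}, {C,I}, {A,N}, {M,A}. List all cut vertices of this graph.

Removing M increases the component count from 1 to 2, so M is a cut vertex.
By contrast removing K leaves 1 component; it is not a cut vertex. No other vertex is a cut vertex either.

M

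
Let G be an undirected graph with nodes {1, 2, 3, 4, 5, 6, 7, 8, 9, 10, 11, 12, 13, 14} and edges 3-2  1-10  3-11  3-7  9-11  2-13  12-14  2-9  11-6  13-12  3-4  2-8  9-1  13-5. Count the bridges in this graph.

10

The edges on the cycle 3-2-9-11-3 are not bridges since each lies on that cycle.
But removing 12-14 disconnects 12 from 14; removing 13-5 disconnects 13 from 5; removing 3-7 disconnects 3 from 7; removing 9-1 disconnects 9 from 1 — these are bridges.
In total 10 edges are bridges.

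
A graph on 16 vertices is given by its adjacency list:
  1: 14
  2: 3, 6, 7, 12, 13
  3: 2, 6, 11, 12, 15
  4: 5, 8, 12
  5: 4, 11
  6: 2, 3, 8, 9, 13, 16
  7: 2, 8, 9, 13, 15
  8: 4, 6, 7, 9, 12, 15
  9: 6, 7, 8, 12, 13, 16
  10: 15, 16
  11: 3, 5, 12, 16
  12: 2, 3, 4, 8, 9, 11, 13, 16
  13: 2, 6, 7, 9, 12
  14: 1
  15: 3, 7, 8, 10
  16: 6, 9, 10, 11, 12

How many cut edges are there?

1

The edges on the cycle 12-4-5-11-12 are not bridges since each lies on that cycle.
But removing 14-1 disconnects 14 from 1 — this is a bridge.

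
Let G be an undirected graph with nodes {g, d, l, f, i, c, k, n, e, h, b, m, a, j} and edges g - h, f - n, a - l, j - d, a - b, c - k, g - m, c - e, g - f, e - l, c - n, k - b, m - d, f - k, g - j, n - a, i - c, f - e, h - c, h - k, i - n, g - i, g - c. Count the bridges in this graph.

The edges on the cycle g-i-c-g are not bridges since each lies on that cycle.
Every edge lies on some cycle, so there are no bridges.

0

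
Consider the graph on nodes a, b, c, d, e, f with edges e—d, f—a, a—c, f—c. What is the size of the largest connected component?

3

b is isolated — a component by itself.
Starting from d we can reach d, e. That is one component of size 2.
Starting from a we can reach a, c, f. That is one component of size 3.
The largest has 3 vertices.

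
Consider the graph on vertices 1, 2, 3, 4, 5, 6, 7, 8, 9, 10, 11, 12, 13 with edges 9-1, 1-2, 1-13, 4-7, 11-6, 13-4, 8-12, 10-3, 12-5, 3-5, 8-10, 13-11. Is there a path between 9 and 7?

Yes

From 9 we can reach 1, 2, 4, 6, 7, 9, 11, 13, which includes 7.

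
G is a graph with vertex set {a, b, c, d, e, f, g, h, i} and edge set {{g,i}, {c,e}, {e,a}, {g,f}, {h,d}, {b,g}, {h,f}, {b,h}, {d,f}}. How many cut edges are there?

3

The edges on the cycle b-h-d-f-g-b are not bridges since each lies on that cycle.
But removing c-e disconnects c from e; removing i-g disconnects i from g; removing a-e disconnects a from e — these are bridges.
That makes 3 bridges.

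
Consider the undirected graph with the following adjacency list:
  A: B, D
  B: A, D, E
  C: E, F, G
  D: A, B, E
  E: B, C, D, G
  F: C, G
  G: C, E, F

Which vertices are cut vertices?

E

Removing E increases the component count from 1 to 2, so E is a cut vertex.
By contrast removing A leaves 1 component; it is not a cut vertex. No other vertex is a cut vertex either.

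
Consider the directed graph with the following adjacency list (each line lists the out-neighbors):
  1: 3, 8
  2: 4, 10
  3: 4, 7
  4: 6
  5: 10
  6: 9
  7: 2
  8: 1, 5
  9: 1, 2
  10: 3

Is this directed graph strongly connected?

Yes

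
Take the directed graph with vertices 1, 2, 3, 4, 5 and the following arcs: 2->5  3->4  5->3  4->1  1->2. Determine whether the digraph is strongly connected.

Yes

From 5 we can reach every vertex (1, 2, 3, 4, 5), and every vertex can reach 5 (1, 2, 3, 4, 5). So the whole graph is one strongly connected component.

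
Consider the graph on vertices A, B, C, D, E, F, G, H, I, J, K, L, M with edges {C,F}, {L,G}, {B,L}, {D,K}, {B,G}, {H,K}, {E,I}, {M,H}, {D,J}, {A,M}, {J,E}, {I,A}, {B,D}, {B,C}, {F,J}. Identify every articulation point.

Removing B increases the component count from 1 to 2, so B is a cut vertex.
By contrast removing I leaves 1 component; it is not a cut vertex. No other vertex is a cut vertex either.

B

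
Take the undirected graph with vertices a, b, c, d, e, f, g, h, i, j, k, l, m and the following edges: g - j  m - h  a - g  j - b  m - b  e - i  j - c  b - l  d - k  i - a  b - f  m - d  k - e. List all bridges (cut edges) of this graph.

The edges on the cycle m-d-k-e-i-a-g-j-b-m are not bridges since each lies on that cycle.
But removing b - l disconnects b from l; removing c - j disconnects c from j; removing m - h disconnects m from h; removing b - f disconnects b from f — these are bridges.

b-f, b-l, c-j, h-m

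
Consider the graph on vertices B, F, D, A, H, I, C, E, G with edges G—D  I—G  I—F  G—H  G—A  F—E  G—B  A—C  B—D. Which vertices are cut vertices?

A, F, G, I

Removing A increases the component count from 1 to 2, so A is a cut vertex.
Removing F increases the component count from 1 to 2, so F is a cut vertex.
Removing G increases the component count from 1 to 4, so G is a cut vertex.
Likewise I is a cut vertex.
By contrast removing C leaves 1 component; it is not a cut vertex. No other vertex is a cut vertex either.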